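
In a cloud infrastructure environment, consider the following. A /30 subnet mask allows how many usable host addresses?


Given: subnet mask /30
Host bits = 32 - 30 = 2
Total addresses = 2^2 = 4
Usable hosts = 4 - 2 (network + broadcast) = 2

2


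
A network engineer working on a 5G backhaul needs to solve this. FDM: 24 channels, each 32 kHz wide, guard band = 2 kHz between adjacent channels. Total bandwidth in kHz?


Given: 24 channels, 32 kHz each, guard = 2 kHz
Channel bandwidth = 24 * 32 = 768 kHz
Guard bands = 23 gaps * 2 kHz = 46 kHz
Total = 768 + 46 = 814 kHz

814


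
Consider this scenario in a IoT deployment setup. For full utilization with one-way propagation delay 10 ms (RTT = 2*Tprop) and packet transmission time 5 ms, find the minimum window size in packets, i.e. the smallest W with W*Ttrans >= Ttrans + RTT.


Given: Ttrans = 5 ms, RTT = 20 ms (= 2 * Tprop, Tprop = 10 ms)
Time until first ACK returns = Ttrans + RTT = 5 + 20 = 25 ms
Need W * Ttrans >= Ttrans + RTT  ->  W >= (Ttrans + RTT) / Ttrans
(Ttrans + RTT) / Ttrans = 25 / 5 = 5
W_min = ceil(5) = 5

5


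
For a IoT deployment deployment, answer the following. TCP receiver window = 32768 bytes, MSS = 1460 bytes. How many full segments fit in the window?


Given: RWND = 32768 bytes, MSS = 1460 bytes
Full segments = floor(RWND / MSS)
Full segments = floor(32768 / 1460)
Full segments = floor(22.4438) = 22

22


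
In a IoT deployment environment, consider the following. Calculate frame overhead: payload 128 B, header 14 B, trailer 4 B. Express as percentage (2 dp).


Given: payload = 128 B, header = 14 B, trailer = 4 B
Overhead bytes = header + trailer = 14 + 4 = 18
Total frame = payload + overhead = 128 + 18 = 146
Overhead % = 18 / 146 * 100 = 12.3288% -> 12.33% (2 dp)

12.33


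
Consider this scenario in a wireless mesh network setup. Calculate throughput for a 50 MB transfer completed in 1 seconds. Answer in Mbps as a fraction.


Given: file = 50 MB, time = 1 s
File in Mb = 50 * 8 = 400 Mb
Throughput = 400 / 1 Mbps
Throughput = 400 Mbps

400


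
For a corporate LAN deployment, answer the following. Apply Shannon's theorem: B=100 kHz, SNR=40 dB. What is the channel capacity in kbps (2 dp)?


Given: B = 100 kHz, SNR = 40 dB
SNR linear = 10^(40/10) = 10000
1 + SNR = 10001
log2(10001) = 13.2878566418
C = 100 * 1000 * 13.2878566418 = 1328785.6642 bps
C = 1328.785664 kbps -> 1328.79 kbps (2 dp)

1328.79


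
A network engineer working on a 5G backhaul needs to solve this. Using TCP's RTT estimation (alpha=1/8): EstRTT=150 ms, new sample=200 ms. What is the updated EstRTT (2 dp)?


Given: EstRTT = 150 ms, SampleRTT = 200 ms, alpha = 1/8
New EstRTT = (1 - alpha) * EstRTT + alpha * SampleRTT
(7/8) * 150 = 131.25
(1/8) * 200 = 25
New EstRTT = 131.25 + 25 = 156.25 ms -> 156.25 ms (2 dp)

156.25


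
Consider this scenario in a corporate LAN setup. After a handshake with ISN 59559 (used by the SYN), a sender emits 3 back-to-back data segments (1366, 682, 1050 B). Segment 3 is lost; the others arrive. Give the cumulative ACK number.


SYN uses sequence number 59559; first data byte = ISN + 1 = 59560.
Segment 1: SEQ = 59560, len = 1366 B, covers [59560, 60925]
Segment 2: SEQ = 60926, len = 682 B, covers [60926, 61607]
Segment 3: SEQ = 61608, len = 1050 B, covers [61608, 62657] [LOST]
In-order data received: bytes [59560, 61607] (segments 1..2).
Segment 3 missing -> gap begins at byte 61608.
Cumulative ACK = next expected in-order byte = 59560 + 1366 + 682 = 61608

61608


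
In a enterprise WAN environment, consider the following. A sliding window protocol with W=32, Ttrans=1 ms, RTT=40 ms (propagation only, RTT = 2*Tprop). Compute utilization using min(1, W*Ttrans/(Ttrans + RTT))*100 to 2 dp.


Given: W = 32, Ttrans = 1 ms, RTT = 40 ms (= 2 * Tprop, Tprop = 20 ms)
Cycle time = Ttrans + RTT = 1 + 40 = 41 ms (first packet sent until its ACK returns)
W * Ttrans = 32 * 1 = 32 ms of sending per cycle
W * Ttrans / (Ttrans + RTT) = 32 / 41 = 0.780488
U = min(1, 0.780488) = 0.780488
U% = 78.05%

78.05


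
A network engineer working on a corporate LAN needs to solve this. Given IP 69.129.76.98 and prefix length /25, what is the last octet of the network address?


Given: IP = 69.129.76.98, prefix = /25
Subnet mask = 255.255.255.128
Last octet of IP: 98
Last octet of mask: 128
Network last octet = 98 AND 128 = 0

0


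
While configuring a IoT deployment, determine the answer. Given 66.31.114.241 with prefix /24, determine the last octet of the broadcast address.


Given: IP = 66.31.114.241, prefix = /24
Host bits = 32 - 24 = 8
Network last octet = 241 AND mask = 0
Host part size = 2^8 - 1 = 255
Broadcast last octet = 0 OR 255 = 255

255


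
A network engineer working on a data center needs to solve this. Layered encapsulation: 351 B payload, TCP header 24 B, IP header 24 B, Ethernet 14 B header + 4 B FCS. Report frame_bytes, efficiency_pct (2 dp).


TCP segment = 351 + 24 = 375 B
IP packet = 375 + 24 = 399 B
Ethernet frame = 399 + 14 + 4 = 417 B
Efficiency = app / frame = 351 / 417 = 0.841727 = 84.1727% -> 84.17% (2 dp)

417, 84.17


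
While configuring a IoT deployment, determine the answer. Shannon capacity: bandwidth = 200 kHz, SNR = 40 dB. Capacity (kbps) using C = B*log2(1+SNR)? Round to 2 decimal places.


Given: B = 200 kHz, SNR = 40 dB
SNR linear = 10^(40/10) = 10000
1 + SNR = 10001
log2(10001) = 13.2878566418
C = 200 * 1000 * 13.2878566418 = 2657571.3284 bps
C = 2657.571328 kbps -> 2657.57 kbps (2 dp)

2657.57


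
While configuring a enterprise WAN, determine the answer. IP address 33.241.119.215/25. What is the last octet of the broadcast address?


Given: IP = 33.241.119.215, prefix = /25
Host bits = 32 - 25 = 7
Network last octet = 215 AND mask = 128
Host part size = 2^7 - 1 = 127
Broadcast last octet = 128 OR 127 = 255

255


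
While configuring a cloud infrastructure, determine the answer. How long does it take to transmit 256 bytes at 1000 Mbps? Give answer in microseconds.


Given: packet = 256 bytes, bandwidth = 1000 Mbps
Packet in bits = 256 * 8 = 2048 bits
Bandwidth = 1000 * 10^6 = 1000000000 bps
Time = 2048 / 1000000000 seconds
Time in us = 2048 * 10^6 / 1000000000 = 2.048

2.048


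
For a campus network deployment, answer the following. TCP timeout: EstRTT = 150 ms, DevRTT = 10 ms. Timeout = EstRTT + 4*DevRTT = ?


Given: EstRTT = 150 ms, DevRTT = 10 ms
Timeout = EstRTT + 4 * DevRTT
4 * DevRTT = 4 * 10 = 40
Timeout = 150 + 40 = 190 ms

190


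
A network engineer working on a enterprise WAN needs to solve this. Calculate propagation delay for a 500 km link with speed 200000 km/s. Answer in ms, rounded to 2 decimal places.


Given: distance = 500 km, speed = 200000 km/s
Delay = distance / speed = 500 / 200000 seconds
Delay in ms = 500 * 1000 / 200000
Delay = 2.5000 ms
Rounded to 2 dp = 2.50 ms

2.50


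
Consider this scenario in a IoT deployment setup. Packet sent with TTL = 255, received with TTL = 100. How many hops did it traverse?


Given: initial TTL = 255, received TTL = 100
Hops = initial TTL - received TTL
Hops = 255 - 100 = 155

155


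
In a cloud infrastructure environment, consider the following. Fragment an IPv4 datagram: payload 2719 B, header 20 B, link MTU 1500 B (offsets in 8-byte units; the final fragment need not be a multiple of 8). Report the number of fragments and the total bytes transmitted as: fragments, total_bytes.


Max data per non-final fragment = floor((MTU - header)/8)*8 = floor((1500 - 20)/8)*8 = floor(1480/8)*8 = 1480 B
Final fragment needs no 8-byte alignment: it can carry up to MTU - header = 1480 B
Non-final fragments needed = ceil((payload - 1480) / 1480) = ceil(1239/1480) = ceil(0.8372) = 1
Number of fragments = 1 + 1 = 2
Fragment sizes (data): 1 * 1480 B + 1239 B (last, 1239 <= 1480 OK)
Total bytes sent = payload + n_frags * header = 2719 + 2*20 = 2719 + 40 = 2759 B

2, 2759


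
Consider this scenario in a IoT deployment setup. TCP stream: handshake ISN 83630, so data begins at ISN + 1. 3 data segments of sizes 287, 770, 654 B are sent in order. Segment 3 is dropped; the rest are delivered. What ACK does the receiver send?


SYN uses sequence number 83630; first data byte = ISN + 1 = 83631.
Segment 1: SEQ = 83631, len = 287 B, covers [83631, 83917]
Segment 2: SEQ = 83918, len = 770 B, covers [83918, 84687]
Segment 3: SEQ = 84688, len = 654 B, covers [84688, 85341] [LOST]
In-order data received: bytes [83631, 84687] (segments 1..2).
Segment 3 missing -> gap begins at byte 84688.
Cumulative ACK = next expected in-order byte = 83631 + 287 + 770 = 84688

84688


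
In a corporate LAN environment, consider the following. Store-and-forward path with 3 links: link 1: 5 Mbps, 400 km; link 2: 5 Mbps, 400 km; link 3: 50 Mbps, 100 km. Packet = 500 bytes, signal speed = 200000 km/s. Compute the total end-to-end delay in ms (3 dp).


Packet = 500 bytes = 4000 bits. Store-and-forward: sum (t_trans + t_prop) per link.
Link 1: t_trans = 4000/(5*10^6) s = 0.8000 ms; t_prop = 400/200000 s = 2.0000 ms; subtotal = 2.8000 ms
Link 2: t_trans = 4000/(5*10^6) s = 0.8000 ms; t_prop = 400/200000 s = 2.0000 ms; subtotal = 2.8000 ms
Link 3: t_trans = 4000/(50*10^6) s = 0.0800 ms; t_prop = 100/200000 s = 0.5000 ms; subtotal = 0.5800 ms
End-to-end = 2.8000 + 2.8000 + 0.5800 = 6.1800 ms -> 6.180 ms (3 dp)

6.180


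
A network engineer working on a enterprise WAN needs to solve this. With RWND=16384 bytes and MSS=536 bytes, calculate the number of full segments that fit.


Given: RWND = 16384 bytes, MSS = 536 bytes
Full segments = floor(RWND / MSS)
Full segments = floor(16384 / 536)
Full segments = floor(30.5672) = 30

30


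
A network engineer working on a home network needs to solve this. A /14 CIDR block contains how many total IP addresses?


Given: CIDR prefix /14
Host bits = 32 - 14 = 18
Total addresses = 2^18 = 262144

262144


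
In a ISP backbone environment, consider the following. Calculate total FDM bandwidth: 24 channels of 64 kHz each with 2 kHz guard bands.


Given: 24 channels, 64 kHz each, guard = 2 kHz
Channel bandwidth = 24 * 64 = 1536 kHz
Guard bands = 23 gaps * 2 kHz = 46 kHz
Total = 1536 + 46 = 1582 kHz

1582


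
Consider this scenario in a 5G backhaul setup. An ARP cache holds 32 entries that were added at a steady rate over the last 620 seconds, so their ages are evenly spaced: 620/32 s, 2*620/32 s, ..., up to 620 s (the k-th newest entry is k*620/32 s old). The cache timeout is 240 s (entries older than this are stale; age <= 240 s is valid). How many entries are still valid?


Ages are k * 620/32 s for k = 1..32 (spacing = 19.3750 s).
Entry k is valid iff k * 620/32 <= 240 iff k <= 32 * 240 / 620 = 12.3871
n_valid = floor(12.3871) = 12
(n_stale = 32 - 12 = 20)

12


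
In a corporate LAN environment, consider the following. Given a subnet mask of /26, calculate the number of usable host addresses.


Given: subnet mask /26
Host bits = 32 - 26 = 6
Total addresses = 2^6 = 64
Usable hosts = 64 - 2 (network + broadcast) = 62

62


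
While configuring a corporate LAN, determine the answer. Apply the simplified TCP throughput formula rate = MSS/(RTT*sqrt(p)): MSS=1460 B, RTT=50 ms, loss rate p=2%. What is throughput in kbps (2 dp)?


Given: MSS = 1460 bytes, RTT = 50 ms, loss = 2%
RTT in seconds = 50 / 1000 = 0.05
Loss rate = 2% = 0.02
sqrt(loss) = sqrt(0.02) = 0.141421356237
Throughput (bytes/s) = 1460 / (0.05 * 0.141421356237) = 206475.1801
Throughput (kbps) = 206475.1801 * 8 / 1000 = 1651.801441 -> 1651.80 kbps (2 dp)

1651.80


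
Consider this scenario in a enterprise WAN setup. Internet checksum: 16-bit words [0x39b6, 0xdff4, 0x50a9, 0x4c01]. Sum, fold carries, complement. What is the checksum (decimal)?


Given words: [0x39b6, 0xdff4, 0x50a9, 0x4c01]
Step 1: Sum all words
Raw sum = 14774 + 57332 + 20649 + 19457 = 112212
Step 2: Fold carry: (46676 + 1) = 46677
One's complement = ~46677 & 0xFFFF = 18858

18858


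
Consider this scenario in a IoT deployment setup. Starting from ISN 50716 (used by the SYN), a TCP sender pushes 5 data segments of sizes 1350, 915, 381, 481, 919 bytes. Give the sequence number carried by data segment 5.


The SYN occupies sequence number ISN = 50716, so the first data byte is ISN + 1 = 50717.
SEQ of data segment i = (ISN + 1) + sum of payload sizes of segments 1..i-1.
Segment 1: SEQ = 50717, payload = 1350 bytes
Segment 2: SEQ = 52067, payload = 915 bytes
Segment 3: SEQ = 52982, payload = 381 bytes
Segment 4: SEQ = 53363, payload = 481 bytes
Segment 5: SEQ = 53844, payload = 919 bytes
SEQ of segment 5 = 50717 + 1350 + 915 + 381 + 481 = 53844

53844


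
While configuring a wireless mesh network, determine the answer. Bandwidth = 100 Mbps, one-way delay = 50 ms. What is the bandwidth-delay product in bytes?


Given: bandwidth = 100 Mbps, delay = 50 ms
BDP in bits = 100 * 10^6 * 50 / 1000
BDP in bits = 5000000
BDP in bytes = 5000000 / 8 = 625000

625000


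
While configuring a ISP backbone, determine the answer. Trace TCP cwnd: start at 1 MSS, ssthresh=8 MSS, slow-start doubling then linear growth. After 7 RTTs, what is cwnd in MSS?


RTT 0: cwnd = 1 MSS (initial)
RTT 1: cwnd = 2 MSS (slow start, doubled)
RTT 2: cwnd = 4 MSS (slow start, doubled)
RTT 3: cwnd = 8 MSS (slow start, doubled)
RTT 4: cwnd = 9 MSS (congestion avoidance, +1)
RTT 5: cwnd = 10 MSS (congestion avoidance, +1)
RTT 6: cwnd = 11 MSS (congestion avoidance, +1)
RTT 7: cwnd = 12 MSS (congestion avoidance, +1)

12


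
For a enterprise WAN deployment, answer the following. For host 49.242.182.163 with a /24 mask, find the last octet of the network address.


Given: IP = 49.242.182.163, prefix = /24
Subnet mask = 255.255.255.0
Last octet of IP: 163
Last octet of mask: 0
Network last octet = 163 AND 0 = 0

0


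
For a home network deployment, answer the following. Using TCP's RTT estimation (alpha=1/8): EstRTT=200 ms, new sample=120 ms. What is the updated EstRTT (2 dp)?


Given: EstRTT = 200 ms, SampleRTT = 120 ms, alpha = 1/8
New EstRTT = (1 - alpha) * EstRTT + alpha * SampleRTT
(7/8) * 200 = 175
(1/8) * 120 = 15
New EstRTT = 175 + 15 = 190 ms -> 190.00 ms (2 dp)

190.00


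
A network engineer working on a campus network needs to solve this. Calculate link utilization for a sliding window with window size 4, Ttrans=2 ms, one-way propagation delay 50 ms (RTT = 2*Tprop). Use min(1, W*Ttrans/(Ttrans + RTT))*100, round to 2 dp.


Given: W = 4, Ttrans = 2 ms, RTT = 100 ms (= 2 * Tprop, Tprop = 50 ms)
Cycle time = Ttrans + RTT = 2 + 100 = 102 ms (first packet sent until its ACK returns)
W * Ttrans = 4 * 2 = 8 ms of sending per cycle
W * Ttrans / (Ttrans + RTT) = 8 / 102 = 0.078431
U = min(1, 0.078431) = 0.078431
U% = 7.84%

7.84


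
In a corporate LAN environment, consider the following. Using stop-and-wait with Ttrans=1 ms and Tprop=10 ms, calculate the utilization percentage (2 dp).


Given: Ttrans = 1 ms, Tprop = 10 ms
RTT = 2 * Tprop = 2 * 10 = 20 ms
U = Ttrans / (Ttrans + RTT)
U = 1 / (1 + 20)
U = 1 / 21 = 0.047619
U% = 4.76%

4.76


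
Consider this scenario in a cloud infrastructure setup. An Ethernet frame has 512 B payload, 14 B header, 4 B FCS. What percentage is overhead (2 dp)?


Given: payload = 512 B, header = 14 B, trailer = 4 B
Overhead bytes = header + trailer = 14 + 4 = 18
Total frame = payload + overhead = 512 + 18 = 530
Overhead % = 18 / 530 * 100 = 3.3962% -> 3.40% (2 dp)

3.40


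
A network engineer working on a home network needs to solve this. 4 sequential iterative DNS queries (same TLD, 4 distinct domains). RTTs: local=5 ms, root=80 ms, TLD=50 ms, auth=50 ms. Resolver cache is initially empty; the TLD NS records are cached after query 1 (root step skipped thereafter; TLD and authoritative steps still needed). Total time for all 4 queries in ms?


Lookup 1 (cold cache): local + root + TLD + auth = 5 + 80 + 50 + 50 = 185 ms
Lookups 2..4 (TLD NS cached -> skip root; new domain -> still ask TLD and auth): local + TLD + auth = 5 + 50 + 50 = 105 ms each
Remaining 3 lookups: 3 * 105 = 315 ms
Total = 185 + 315 = 500 ms

500


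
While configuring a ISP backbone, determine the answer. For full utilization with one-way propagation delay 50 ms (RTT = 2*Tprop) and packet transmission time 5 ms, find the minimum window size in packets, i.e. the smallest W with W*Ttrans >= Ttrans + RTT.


Given: Ttrans = 5 ms, RTT = 100 ms (= 2 * Tprop, Tprop = 50 ms)
Time until first ACK returns = Ttrans + RTT = 5 + 100 = 105 ms
Need W * Ttrans >= Ttrans + RTT  ->  W >= (Ttrans + RTT) / Ttrans
(Ttrans + RTT) / Ttrans = 105 / 5 = 21
W_min = ceil(21) = 21

21


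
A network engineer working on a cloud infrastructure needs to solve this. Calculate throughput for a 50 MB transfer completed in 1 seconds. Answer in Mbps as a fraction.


Given: file = 50 MB, time = 1 s
File in Mb = 50 * 8 = 400 Mb
Throughput = 400 / 1 Mbps
Throughput = 400 Mbps

400


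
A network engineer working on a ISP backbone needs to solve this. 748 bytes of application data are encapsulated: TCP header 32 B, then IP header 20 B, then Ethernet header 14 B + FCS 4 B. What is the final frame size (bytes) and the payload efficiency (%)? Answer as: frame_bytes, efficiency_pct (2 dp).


TCP segment = 748 + 32 = 780 B
IP packet = 780 + 20 = 800 B
Ethernet frame = 800 + 14 + 4 = 818 B
Efficiency = app / frame = 748 / 818 = 0.914425 = 91.4425% -> 91.44% (2 dp)

818, 91.44


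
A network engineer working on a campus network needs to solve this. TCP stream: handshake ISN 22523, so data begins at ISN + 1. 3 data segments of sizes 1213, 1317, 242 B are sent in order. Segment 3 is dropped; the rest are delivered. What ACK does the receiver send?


SYN uses sequence number 22523; first data byte = ISN + 1 = 22524.
Segment 1: SEQ = 22524, len = 1213 B, covers [22524, 23736]
Segment 2: SEQ = 23737, len = 1317 B, covers [23737, 25053]
Segment 3: SEQ = 25054, len = 242 B, covers [25054, 25295] [LOST]
In-order data received: bytes [22524, 25053] (segments 1..2).
Segment 3 missing -> gap begins at byte 25054.
Cumulative ACK = next expected in-order byte = 22524 + 1213 + 1317 = 25054

25054


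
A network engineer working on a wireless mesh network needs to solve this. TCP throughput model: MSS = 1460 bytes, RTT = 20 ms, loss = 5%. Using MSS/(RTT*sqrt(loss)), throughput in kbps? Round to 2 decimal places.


Given: MSS = 1460 bytes, RTT = 20 ms, loss = 5%
RTT in seconds = 20 / 1000 = 0.02
Loss rate = 5% = 0.05
sqrt(loss) = sqrt(0.05) = 0.223606797750
Throughput (bytes/s) = 1460 / (0.02 * 0.223606797750) = 326465.9247
Throughput (kbps) = 326465.9247 * 8 / 1000 = 2611.727398 -> 2611.73 kbps (2 dp)

2611.73


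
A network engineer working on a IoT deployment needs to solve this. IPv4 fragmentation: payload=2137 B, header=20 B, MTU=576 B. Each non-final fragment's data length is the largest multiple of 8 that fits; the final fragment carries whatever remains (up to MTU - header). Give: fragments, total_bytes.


Max data per non-final fragment = floor((MTU - header)/8)*8 = floor((576 - 20)/8)*8 = floor(556/8)*8 = 552 B
Final fragment needs no 8-byte alignment: it can carry up to MTU - header = 556 B
Non-final fragments needed = ceil((payload - 556) / 552) = ceil(1581/552) = ceil(2.8641) = 3
Number of fragments = 3 + 1 = 4
Fragment sizes (data): 3 * 552 B + 481 B (last, 481 <= 556 OK)
Total bytes sent = payload + n_frags * header = 2137 + 4*20 = 2137 + 80 = 2217 B

4, 2217


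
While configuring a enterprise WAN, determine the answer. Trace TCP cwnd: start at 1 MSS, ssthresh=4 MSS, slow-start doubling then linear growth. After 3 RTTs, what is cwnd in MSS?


RTT 0: cwnd = 1 MSS (initial)
RTT 1: cwnd = 2 MSS (slow start, doubled)
RTT 2: cwnd = 4 MSS (slow start, doubled)
RTT 3: cwnd = 5 MSS (congestion avoidance, +1)

5


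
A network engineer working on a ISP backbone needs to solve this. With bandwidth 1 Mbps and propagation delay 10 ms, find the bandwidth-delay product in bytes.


Given: bandwidth = 1 Mbps, delay = 10 ms
BDP in bits = 1 * 10^6 * 10 / 1000
BDP in bits = 10000
BDP in bytes = 10000 / 8 = 1250

1250


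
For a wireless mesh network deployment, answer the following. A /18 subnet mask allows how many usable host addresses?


Given: subnet mask /18
Host bits = 32 - 18 = 14
Total addresses = 2^14 = 16384
Usable hosts = 16384 - 2 (network + broadcast) = 16382

16382


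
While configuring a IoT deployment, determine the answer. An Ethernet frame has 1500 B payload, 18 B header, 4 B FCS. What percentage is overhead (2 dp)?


Given: payload = 1500 B, header = 18 B, trailer = 4 B
Overhead bytes = header + trailer = 18 + 4 = 22
Total frame = payload + overhead = 1500 + 22 = 1522
Overhead % = 22 / 1522 * 100 = 1.4455% -> 1.45% (2 dp)

1.45


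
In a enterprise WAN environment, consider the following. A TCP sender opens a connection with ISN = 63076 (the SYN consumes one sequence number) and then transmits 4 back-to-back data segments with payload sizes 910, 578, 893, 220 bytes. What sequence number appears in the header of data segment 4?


The SYN occupies sequence number ISN = 63076, so the first data byte is ISN + 1 = 63077.
SEQ of data segment i = (ISN + 1) + sum of payload sizes of segments 1..i-1.
Segment 1: SEQ = 63077, payload = 910 bytes
Segment 2: SEQ = 63987, payload = 578 bytes
Segment 3: SEQ = 64565, payload = 893 bytes
Segment 4: SEQ = 65458, payload = 220 bytes
SEQ of segment 4 = 63077 + 910 + 578 + 893 = 65458

65458


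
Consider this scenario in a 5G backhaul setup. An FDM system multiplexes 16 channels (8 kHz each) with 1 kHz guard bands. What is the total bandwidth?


Given: 16 channels, 8 kHz each, guard = 1 kHz
Channel bandwidth = 16 * 8 = 128 kHz
Guard bands = 15 gaps * 1 kHz = 15 kHz
Total = 128 + 15 = 143 kHz

143


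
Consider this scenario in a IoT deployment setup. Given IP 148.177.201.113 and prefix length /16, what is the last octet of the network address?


Given: IP = 148.177.201.113, prefix = /16
Subnet mask = 255.255.0.0
Last octet of IP: 113
Last octet of mask: 0
Network last octet = 113 AND 0 = 0

0


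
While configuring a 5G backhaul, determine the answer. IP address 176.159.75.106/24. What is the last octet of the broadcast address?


Given: IP = 176.159.75.106, prefix = /24
Host bits = 32 - 24 = 8
Network last octet = 106 AND mask = 0
Host part size = 2^8 - 1 = 255
Broadcast last octet = 0 OR 255 = 255

255


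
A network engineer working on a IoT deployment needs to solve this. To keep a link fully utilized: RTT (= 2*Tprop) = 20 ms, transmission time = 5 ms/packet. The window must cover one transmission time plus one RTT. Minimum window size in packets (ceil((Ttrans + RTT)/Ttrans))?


Given: Ttrans = 5 ms, RTT = 20 ms (= 2 * Tprop, Tprop = 10 ms)
Time until first ACK returns = Ttrans + RTT = 5 + 20 = 25 ms
Need W * Ttrans >= Ttrans + RTT  ->  W >= (Ttrans + RTT) / Ttrans
(Ttrans + RTT) / Ttrans = 25 / 5 = 5
W_min = ceil(5) = 5

5


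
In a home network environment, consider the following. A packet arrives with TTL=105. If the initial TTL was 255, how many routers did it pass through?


Given: initial TTL = 255, received TTL = 105
Hops = initial TTL - received TTL
Hops = 255 - 105 = 150

150


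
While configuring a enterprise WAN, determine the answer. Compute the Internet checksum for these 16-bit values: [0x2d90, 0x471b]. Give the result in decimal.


Given words: [0x2d90, 0x471b]
Step 1: Sum all words
Raw sum = 11664 + 18203 = 29867
One's complement = ~29867 & 0xFFFF = 35668

35668


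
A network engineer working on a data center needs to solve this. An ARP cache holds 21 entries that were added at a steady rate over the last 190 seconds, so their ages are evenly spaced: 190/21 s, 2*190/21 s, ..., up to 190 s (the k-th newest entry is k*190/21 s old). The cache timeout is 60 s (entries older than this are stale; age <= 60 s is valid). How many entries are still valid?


Ages are k * 190/21 s for k = 1..21 (spacing = 9.0476 s).
Entry k is valid iff k * 190/21 <= 60 iff k <= 21 * 60 / 190 = 6.6316
n_valid = floor(6.6316) = 6
(n_stale = 21 - 6 = 15)

6


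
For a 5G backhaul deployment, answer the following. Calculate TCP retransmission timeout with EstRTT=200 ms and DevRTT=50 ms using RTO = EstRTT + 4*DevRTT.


Given: EstRTT = 200 ms, DevRTT = 50 ms
Timeout = EstRTT + 4 * DevRTT
4 * DevRTT = 4 * 50 = 200
Timeout = 200 + 200 = 400 ms

400


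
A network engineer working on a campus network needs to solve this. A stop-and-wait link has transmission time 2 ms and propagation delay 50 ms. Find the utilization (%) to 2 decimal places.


Given: Ttrans = 2 ms, Tprop = 50 ms
RTT = 2 * Tprop = 2 * 50 = 100 ms
U = Ttrans / (Ttrans + RTT)
U = 2 / (2 + 100)
U = 2 / 102 = 0.019608
U% = 1.96%

1.96


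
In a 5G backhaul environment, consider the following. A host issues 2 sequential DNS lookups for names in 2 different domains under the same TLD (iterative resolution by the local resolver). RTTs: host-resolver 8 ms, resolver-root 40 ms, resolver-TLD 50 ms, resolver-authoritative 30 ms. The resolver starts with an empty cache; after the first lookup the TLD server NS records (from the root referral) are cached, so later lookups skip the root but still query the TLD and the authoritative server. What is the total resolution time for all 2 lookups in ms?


Lookup 1 (cold cache): local + root + TLD + auth = 8 + 40 + 50 + 30 = 128 ms
Lookups 2..2 (TLD NS cached -> skip root; new domain -> still ask TLD and auth): local + TLD + auth = 8 + 50 + 30 = 88 ms each
Remaining 1 lookups: 1 * 88 = 88 ms
Total = 128 + 88 = 216 ms

216


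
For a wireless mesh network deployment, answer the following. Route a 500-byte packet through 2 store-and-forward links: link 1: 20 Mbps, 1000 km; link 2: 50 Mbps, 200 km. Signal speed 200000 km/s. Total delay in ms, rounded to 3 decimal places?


Packet = 500 bytes = 4000 bits. Store-and-forward: sum (t_trans + t_prop) per link.
Link 1: t_trans = 4000/(20*10^6) s = 0.2000 ms; t_prop = 1000/200000 s = 5.0000 ms; subtotal = 5.2000 ms
Link 2: t_trans = 4000/(50*10^6) s = 0.0800 ms; t_prop = 200/200000 s = 1.0000 ms; subtotal = 1.0800 ms
End-to-end = 5.2000 + 1.0800 = 6.2800 ms -> 6.280 ms (3 dp)

6.280


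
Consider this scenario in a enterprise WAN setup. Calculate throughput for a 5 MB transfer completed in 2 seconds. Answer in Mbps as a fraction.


Given: file = 5 MB, time = 2 s
File in Mb = 5 * 8 = 40 Mb
Throughput = 40 / 2 Mbps
Throughput = 20 Mbps

20


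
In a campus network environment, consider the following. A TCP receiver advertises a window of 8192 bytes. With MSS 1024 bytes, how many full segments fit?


Given: RWND = 8192 bytes, MSS = 1024 bytes
Full segments = floor(RWND / MSS)
Full segments = floor(8192 / 1024)
Full segments = floor(8.0) = 8

8


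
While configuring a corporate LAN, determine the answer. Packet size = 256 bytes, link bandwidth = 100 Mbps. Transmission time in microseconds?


Given: packet = 256 bytes, bandwidth = 100 Mbps
Packet in bits = 256 * 8 = 2048 bits
Bandwidth = 100 * 10^6 = 100000000 bps
Time = 2048 / 100000000 seconds
Time in us = 2048 * 10^6 / 100000000 = 20.48

20.48


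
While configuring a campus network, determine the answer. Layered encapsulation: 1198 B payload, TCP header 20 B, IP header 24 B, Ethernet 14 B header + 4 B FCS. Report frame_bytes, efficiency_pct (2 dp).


TCP segment = 1198 + 20 = 1218 B
IP packet = 1218 + 24 = 1242 B
Ethernet frame = 1242 + 14 + 4 = 1260 B
Efficiency = app / frame = 1198 / 1260 = 0.950794 = 95.0794% -> 95.08% (2 dp)

1260, 95.08


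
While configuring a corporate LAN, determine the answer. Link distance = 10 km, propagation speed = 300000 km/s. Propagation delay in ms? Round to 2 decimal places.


Given: distance = 10 km, speed = 300000 km/s
Delay = distance / speed = 10 / 300000 seconds
Delay in ms = 10 * 1000 / 300000
Delay = 0.0333 ms
Rounded to 2 dp = 0.03 ms

0.03


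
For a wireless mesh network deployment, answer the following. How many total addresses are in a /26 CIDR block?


Given: CIDR prefix /26
Host bits = 32 - 26 = 6
Total addresses = 2^6 = 64

64


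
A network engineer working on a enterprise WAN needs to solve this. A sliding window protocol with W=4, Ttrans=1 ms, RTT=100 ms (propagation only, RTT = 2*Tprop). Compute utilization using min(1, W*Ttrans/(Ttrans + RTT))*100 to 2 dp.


Given: W = 4, Ttrans = 1 ms, RTT = 100 ms (= 2 * Tprop, Tprop = 50 ms)
Cycle time = Ttrans + RTT = 1 + 100 = 101 ms (first packet sent until its ACK returns)
W * Ttrans = 4 * 1 = 4 ms of sending per cycle
W * Ttrans / (Ttrans + RTT) = 4 / 101 = 0.039604
U = min(1, 0.039604) = 0.039604
U% = 3.96%

3.96


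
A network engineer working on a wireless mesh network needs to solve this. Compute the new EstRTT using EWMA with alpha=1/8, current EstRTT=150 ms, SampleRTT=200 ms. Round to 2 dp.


Given: EstRTT = 150 ms, SampleRTT = 200 ms, alpha = 1/8
New EstRTT = (1 - alpha) * EstRTT + alpha * SampleRTT
(7/8) * 150 = 131.25
(1/8) * 200 = 25
New EstRTT = 131.25 + 25 = 156.25 ms -> 156.25 ms (2 dp)

156.25


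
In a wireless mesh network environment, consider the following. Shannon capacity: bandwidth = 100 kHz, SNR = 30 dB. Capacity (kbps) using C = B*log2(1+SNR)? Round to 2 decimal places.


Given: B = 100 kHz, SNR = 30 dB
SNR linear = 10^(30/10) = 1000
1 + SNR = 1001
log2(1001) = 9.9672262588
C = 100 * 1000 * 9.9672262588 = 996722.6259 bps
C = 996.722626 kbps -> 996.72 kbps (2 dp)

996.72


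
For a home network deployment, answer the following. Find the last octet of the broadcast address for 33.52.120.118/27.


Given: IP = 33.52.120.118, prefix = /27
Host bits = 32 - 27 = 5
Network last octet = 118 AND mask = 96
Host part size = 2^5 - 1 = 31
Broadcast last octet = 96 OR 31 = 127

127


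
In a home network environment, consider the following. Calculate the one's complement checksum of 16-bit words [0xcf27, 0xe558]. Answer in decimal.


Given words: [0xcf27, 0xe558]
Step 1: Sum all words
Raw sum = 53031 + 58712 = 111743
Step 2: Fold carry: (46207 + 1) = 46208
One's complement = ~46208 & 0xFFFF = 19327

19327


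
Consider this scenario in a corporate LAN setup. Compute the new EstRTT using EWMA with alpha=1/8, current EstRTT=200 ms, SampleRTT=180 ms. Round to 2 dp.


Given: EstRTT = 200 ms, SampleRTT = 180 ms, alpha = 1/8
New EstRTT = (1 - alpha) * EstRTT + alpha * SampleRTT
(7/8) * 200 = 175
(1/8) * 180 = 22.5
New EstRTT = 175 + 22.5 = 197.5 ms -> 197.50 ms (2 dp)

197.50


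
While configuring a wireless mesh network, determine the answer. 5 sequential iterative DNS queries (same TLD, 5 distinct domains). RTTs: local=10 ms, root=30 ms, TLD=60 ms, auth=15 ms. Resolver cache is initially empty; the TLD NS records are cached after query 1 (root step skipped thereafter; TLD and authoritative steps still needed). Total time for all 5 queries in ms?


Lookup 1 (cold cache): local + root + TLD + auth = 10 + 30 + 60 + 15 = 115 ms
Lookups 2..5 (TLD NS cached -> skip root; new domain -> still ask TLD and auth): local + TLD + auth = 10 + 60 + 15 = 85 ms each
Remaining 4 lookups: 4 * 85 = 340 ms
Total = 115 + 340 = 455 ms

455


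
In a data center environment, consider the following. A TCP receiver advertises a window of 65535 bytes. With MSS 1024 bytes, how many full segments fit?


Given: RWND = 65535 bytes, MSS = 1024 bytes
Full segments = floor(RWND / MSS)
Full segments = floor(65535 / 1024)
Full segments = floor(63.999) = 63

63


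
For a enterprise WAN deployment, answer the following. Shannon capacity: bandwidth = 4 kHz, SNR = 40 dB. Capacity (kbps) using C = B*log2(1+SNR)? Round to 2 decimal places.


Given: B = 4 kHz, SNR = 40 dB
SNR linear = 10^(40/10) = 10000
1 + SNR = 10001
log2(10001) = 13.2878566418
C = 4 * 1000 * 13.2878566418 = 53151.4266 bps
C = 53.151427 kbps -> 53.15 kbps (2 dp)

53.15


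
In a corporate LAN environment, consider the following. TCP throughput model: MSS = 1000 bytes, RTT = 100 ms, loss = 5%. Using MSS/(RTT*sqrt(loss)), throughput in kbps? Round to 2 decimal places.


Given: MSS = 1000 bytes, RTT = 100 ms, loss = 5%
RTT in seconds = 100 / 1000 = 0.1
Loss rate = 5% = 0.05
sqrt(loss) = sqrt(0.05) = 0.223606797750
Throughput (bytes/s) = 1000 / (0.1 * 0.223606797750) = 44721.3595
Throughput (kbps) = 44721.3595 * 8 / 1000 = 357.770876 -> 357.77 kbps (2 dp)

357.77


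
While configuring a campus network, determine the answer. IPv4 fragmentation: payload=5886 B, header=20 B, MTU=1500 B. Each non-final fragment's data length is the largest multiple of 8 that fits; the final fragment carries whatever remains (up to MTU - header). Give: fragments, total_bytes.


Max data per non-final fragment = floor((MTU - header)/8)*8 = floor((1500 - 20)/8)*8 = floor(1480/8)*8 = 1480 B
Final fragment needs no 8-byte alignment: it can carry up to MTU - header = 1480 B
Non-final fragments needed = ceil((payload - 1480) / 1480) = ceil(4406/1480) = ceil(2.9770) = 3
Number of fragments = 3 + 1 = 4
Fragment sizes (data): 3 * 1480 B + 1446 B (last, 1446 <= 1480 OK)
Total bytes sent = payload + n_frags * header = 5886 + 4*20 = 5886 + 80 = 5966 B

4, 5966


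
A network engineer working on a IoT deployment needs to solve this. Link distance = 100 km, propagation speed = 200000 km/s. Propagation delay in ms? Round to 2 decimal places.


Given: distance = 100 km, speed = 200000 km/s
Delay = distance / speed = 100 / 200000 seconds
Delay in ms = 100 * 1000 / 200000
Delay = 0.5000 ms
Rounded to 2 dp = 0.50 ms

0.50


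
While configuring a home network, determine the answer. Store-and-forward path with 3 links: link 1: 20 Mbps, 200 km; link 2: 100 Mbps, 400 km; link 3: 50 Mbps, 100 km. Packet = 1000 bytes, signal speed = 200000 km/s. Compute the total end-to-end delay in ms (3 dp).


Packet = 1000 bytes = 8000 bits. Store-and-forward: sum (t_trans + t_prop) per link.
Link 1: t_trans = 8000/(20*10^6) s = 0.4000 ms; t_prop = 200/200000 s = 1.0000 ms; subtotal = 1.4000 ms
Link 2: t_trans = 8000/(100*10^6) s = 0.0800 ms; t_prop = 400/200000 s = 2.0000 ms; subtotal = 2.0800 ms
Link 3: t_trans = 8000/(50*10^6) s = 0.1600 ms; t_prop = 100/200000 s = 0.5000 ms; subtotal = 0.6600 ms
End-to-end = 1.4000 + 2.0800 + 0.6600 = 4.1400 ms -> 4.140 ms (3 dp)

4.140


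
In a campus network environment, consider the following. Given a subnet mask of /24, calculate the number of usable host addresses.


Given: subnet mask /24
Host bits = 32 - 24 = 8
Total addresses = 2^8 = 256
Usable hosts = 256 - 2 (network + broadcast) = 254

254


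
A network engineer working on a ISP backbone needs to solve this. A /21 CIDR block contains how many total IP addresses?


Given: CIDR prefix /21
Host bits = 32 - 21 = 11
Total addresses = 2^11 = 2048

2048


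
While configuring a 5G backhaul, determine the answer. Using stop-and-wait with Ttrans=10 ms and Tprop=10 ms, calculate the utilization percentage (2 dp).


Given: Ttrans = 10 ms, Tprop = 10 ms
RTT = 2 * Tprop = 2 * 10 = 20 ms
U = Ttrans / (Ttrans + RTT)
U = 10 / (10 + 20)
U = 10 / 30 = 0.333333
U% = 33.33%

33.33


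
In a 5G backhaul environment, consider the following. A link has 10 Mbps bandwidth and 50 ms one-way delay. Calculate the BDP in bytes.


Given: bandwidth = 10 Mbps, delay = 50 ms
BDP in bits = 10 * 10^6 * 50 / 1000
BDP in bits = 500000
BDP in bytes = 500000 / 8 = 62500

62500


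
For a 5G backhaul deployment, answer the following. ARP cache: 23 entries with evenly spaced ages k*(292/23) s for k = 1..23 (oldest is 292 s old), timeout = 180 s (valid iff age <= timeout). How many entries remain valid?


Ages are k * 292/23 s for k = 1..23 (spacing = 12.6957 s).
Entry k is valid iff k * 292/23 <= 180 iff k <= 23 * 180 / 292 = 14.1781
n_valid = floor(14.1781) = 14
(n_stale = 23 - 14 = 9)

14


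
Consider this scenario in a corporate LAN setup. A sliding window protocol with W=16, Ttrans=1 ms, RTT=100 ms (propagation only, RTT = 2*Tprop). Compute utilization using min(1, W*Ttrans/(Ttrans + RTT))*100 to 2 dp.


Given: W = 16, Ttrans = 1 ms, RTT = 100 ms (= 2 * Tprop, Tprop = 50 ms)
Cycle time = Ttrans + RTT = 1 + 100 = 101 ms (first packet sent until its ACK returns)
W * Ttrans = 16 * 1 = 16 ms of sending per cycle
W * Ttrans / (Ttrans + RTT) = 16 / 101 = 0.158416
U = min(1, 0.158416) = 0.158416
U% = 15.84%

15.84


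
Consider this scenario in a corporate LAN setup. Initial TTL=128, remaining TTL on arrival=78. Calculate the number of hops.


Given: initial TTL = 128, received TTL = 78
Hops = initial TTL - received TTL
Hops = 128 - 78 = 50

50


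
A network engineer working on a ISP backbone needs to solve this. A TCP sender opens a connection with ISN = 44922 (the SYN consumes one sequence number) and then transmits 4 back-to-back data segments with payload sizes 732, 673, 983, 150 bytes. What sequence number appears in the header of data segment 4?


The SYN occupies sequence number ISN = 44922, so the first data byte is ISN + 1 = 44923.
SEQ of data segment i = (ISN + 1) + sum of payload sizes of segments 1..i-1.
Segment 1: SEQ = 44923, payload = 732 bytes
Segment 2: SEQ = 45655, payload = 673 bytes
Segment 3: SEQ = 46328, payload = 983 bytes
Segment 4: SEQ = 47311, payload = 150 bytes
SEQ of segment 4 = 44923 + 732 + 673 + 983 = 47311

47311


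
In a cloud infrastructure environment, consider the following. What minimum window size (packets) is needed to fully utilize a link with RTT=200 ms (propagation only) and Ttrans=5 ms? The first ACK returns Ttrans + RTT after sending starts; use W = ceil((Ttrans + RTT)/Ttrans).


Given: Ttrans = 5 ms, RTT = 200 ms (= 2 * Tprop, Tprop = 100 ms)
Time until first ACK returns = Ttrans + RTT = 5 + 200 = 205 ms
Need W * Ttrans >= Ttrans + RTT  ->  W >= (Ttrans + RTT) / Ttrans
(Ttrans + RTT) / Ttrans = 205 / 5 = 41
W_min = ceil(41) = 41

41


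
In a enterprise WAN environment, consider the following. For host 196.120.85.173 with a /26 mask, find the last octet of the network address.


Given: IP = 196.120.85.173, prefix = /26
Subnet mask = 255.255.255.192
Last octet of IP: 173
Last octet of mask: 192
Network last octet = 173 AND 192 = 128

128


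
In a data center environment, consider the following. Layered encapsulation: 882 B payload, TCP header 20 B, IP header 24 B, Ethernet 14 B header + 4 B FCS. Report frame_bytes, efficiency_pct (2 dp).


TCP segment = 882 + 20 = 902 B
IP packet = 902 + 24 = 926 B
Ethernet frame = 926 + 14 + 4 = 944 B
Efficiency = app / frame = 882 / 944 = 0.934322 = 93.4322% -> 93.43% (2 dp)

944, 93.43


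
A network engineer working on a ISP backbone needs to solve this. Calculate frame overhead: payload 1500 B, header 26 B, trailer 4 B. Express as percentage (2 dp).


Given: payload = 1500 B, header = 26 B, trailer = 4 B
Overhead bytes = header + trailer = 26 + 4 = 30
Total frame = payload + overhead = 1500 + 30 = 1530
Overhead % = 30 / 1530 * 100 = 1.9608% -> 1.96% (2 dp)

1.96


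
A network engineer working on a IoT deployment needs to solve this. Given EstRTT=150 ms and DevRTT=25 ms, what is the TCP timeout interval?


Given: EstRTT = 150 ms, DevRTT = 25 ms
Timeout = EstRTT + 4 * DevRTT
4 * DevRTT = 4 * 25 = 100
Timeout = 150 + 100 = 250 ms

250


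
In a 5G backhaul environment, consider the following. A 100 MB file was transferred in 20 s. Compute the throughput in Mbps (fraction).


Given: file = 100 MB, time = 20 s
File in Mb = 100 * 8 = 800 Mb
Throughput = 800 / 20 Mbps
Throughput = 40 Mbps

40


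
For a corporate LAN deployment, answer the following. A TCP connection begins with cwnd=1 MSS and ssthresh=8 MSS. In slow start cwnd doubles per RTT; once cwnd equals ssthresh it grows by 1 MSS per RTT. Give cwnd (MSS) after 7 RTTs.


RTT 0: cwnd = 1 MSS (initial)
RTT 1: cwnd = 2 MSS (slow start, doubled)
RTT 2: cwnd = 4 MSS (slow start, doubled)
RTT 3: cwnd = 8 MSS (slow start, doubled)
RTT 4: cwnd = 9 MSS (congestion avoidance, +1)
RTT 5: cwnd = 10 MSS (congestion avoidance, +1)
RTT 6: cwnd = 11 MSS (congestion avoidance, +1)
RTT 7: cwnd = 12 MSS (congestion avoidance, +1)

12


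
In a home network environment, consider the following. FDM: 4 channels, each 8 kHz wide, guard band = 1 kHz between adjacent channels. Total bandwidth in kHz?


Given: 4 channels, 8 kHz each, guard = 1 kHz
Channel bandwidth = 4 * 8 = 32 kHz
Guard bands = 3 gaps * 1 kHz = 3 kHz
Total = 32 + 3 = 35 kHz

35
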